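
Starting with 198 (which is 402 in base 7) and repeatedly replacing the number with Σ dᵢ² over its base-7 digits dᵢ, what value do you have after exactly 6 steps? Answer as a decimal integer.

16

198 = (4,0,2)_7 → 20
20 = (2,6)_7 → 40
40 = (5,5)_7 → 50
50 = (1,0,1)_7 → 2
2 = (2)_7 → 4
4 = (4)_7 → 16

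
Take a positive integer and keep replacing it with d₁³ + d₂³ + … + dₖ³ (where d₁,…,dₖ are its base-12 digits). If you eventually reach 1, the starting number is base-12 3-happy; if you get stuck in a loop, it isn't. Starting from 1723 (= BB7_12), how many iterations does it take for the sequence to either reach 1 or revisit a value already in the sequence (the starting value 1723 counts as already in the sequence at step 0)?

15

1723 = (11,11,7)_12 → 11³ + 11³ + 7³ = 1331 + 1331 + 343 = 3005
3005 = (1,8,10,5)_12 → 1³ + 8³ + 10³ + 5³ = 1 + 512 + 1000 + 125 = 1638
1638 = (11,4,6)_12 → 11³ + 4³ + 6³ = 1331 + 64 + 216 = 1611
1611 = (11,2,3)_12 → 11³ + 2³ + 3³ = 1331 + 8 + 27 = 1366
1366 = (9,5,10)_12 → 9³ + 5³ + 10³ = 729 + 125 + 1000 = 1854
1854 = (1,0,10,6)_12 → 1³ + 0³ + 10³ + 6³ = 1 + 0 + 1000 + 216 = 1217
1217 = (8,5,5)_12 → 8³ + 5³ + 5³ = 512 + 125 + 125 = 762
762 = (5,3,6)_12 → 5³ + 3³ + 6³ = 125 + 27 + 216 = 368
368 = (2,6,8)_12 → 2³ + 6³ + 8³ = 8 + 216 + 512 = 736
736 = (5,1,4)_12 → 5³ + 1³ + 4³ = 125 + 1 + 64 = 190
190 = (1,3,10)_12 → 1³ + 3³ + 10³ = 1 + 27 + 1000 = 1028
1028 = (7,1,8)_12 → 7³ + 1³ + 8³ = 343 + 1 + 512 = 856
856 = (5,11,4)_12 → 5³ + 11³ + 4³ = 125 + 1331 + 64 = 1520
1520 = (10,6,8)_12 → 10³ + 6³ + 8³ = 1000 + 216 + 512 = 1728
1728 = (1,0,0,0)_12 → 1³ + 0³ + 0³ + 0³ = 1 + 0 + 0 + 0 = 1  — reached 1.
That took 15 steps.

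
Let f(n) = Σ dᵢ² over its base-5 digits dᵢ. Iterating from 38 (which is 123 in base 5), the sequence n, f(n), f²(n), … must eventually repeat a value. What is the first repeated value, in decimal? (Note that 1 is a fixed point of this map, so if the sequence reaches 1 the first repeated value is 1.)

38 = (1,2,3)_5 → 14
14 = (2,4)_5 → 20
20 = (4,0)_5 → 16
16 = (3,1)_5 → 10
10 = (2,0)_5 → 4
4 = (4)_5 → 16  — 16 already appeared earlier.

16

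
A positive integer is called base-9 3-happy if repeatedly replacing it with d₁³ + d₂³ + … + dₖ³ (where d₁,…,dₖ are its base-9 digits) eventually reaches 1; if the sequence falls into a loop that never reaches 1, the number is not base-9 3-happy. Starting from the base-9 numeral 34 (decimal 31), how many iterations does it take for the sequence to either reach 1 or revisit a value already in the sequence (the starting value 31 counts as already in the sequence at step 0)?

31 = (3,4)_9 → 3³ + 4³ = 91
91 = (1,1,1)_9 → 1³ + 1³ + 1³ = 3
3 = (3)_9 → 3³ = 27
27 = (3,0)_9 → 3³ + 0³ = 27  — 27 repeats.
That took 4 steps.

4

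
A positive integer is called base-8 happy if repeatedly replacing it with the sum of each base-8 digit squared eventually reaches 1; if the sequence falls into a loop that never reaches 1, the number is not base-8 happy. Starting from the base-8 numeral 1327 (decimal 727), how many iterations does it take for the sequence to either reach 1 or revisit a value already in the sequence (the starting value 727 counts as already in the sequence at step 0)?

7

727 = (1,3,2,7)_8 → 1² + 3² + 2² + 7² = 63
63 = (7,7)_8 → 7² + 7² = 98
98 = (1,4,2)_8 → 1² + 4² + 2² = 21
21 = (2,5)_8 → 2² + 5² = 29
29 = (3,5)_8 → 3² + 5² = 34
34 = (4,2)_8 → 4² + 2² = 20
20 = (2,4)_8 → 2² + 4² = 20  — 20 repeats.
That took 7 steps.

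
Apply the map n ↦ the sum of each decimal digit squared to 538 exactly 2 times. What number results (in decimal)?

538 → 5² + 3² + 8² = 25 + 9 + 64 = 98
98 → 9² + 8² = 81 + 64 = 145

145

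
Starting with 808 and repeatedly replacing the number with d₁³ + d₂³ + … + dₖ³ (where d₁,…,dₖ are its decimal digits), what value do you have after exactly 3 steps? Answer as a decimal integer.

370

808 → 8³ + 0³ + 8³ = 512 + 0 + 512 = 1024
1024 → 1³ + 0³ + 2³ + 4³ = 1 + 0 + 8 + 64 = 73
73 → 7³ + 3³ = 343 + 27 = 370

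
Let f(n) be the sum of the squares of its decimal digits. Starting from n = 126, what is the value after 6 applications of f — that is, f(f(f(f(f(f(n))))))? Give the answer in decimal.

126 → 41
41 → 17
17 → 50
50 → 25
25 → 29
29 → 85

85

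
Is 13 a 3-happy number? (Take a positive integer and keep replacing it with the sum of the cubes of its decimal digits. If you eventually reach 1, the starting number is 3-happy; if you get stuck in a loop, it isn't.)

not 3-happy

13 → 1³ + 3³ = 28
28 → 2³ + 8³ = 520
520 → 5³ + 2³ + 0³ = 133
133 → 1³ + 3³ + 3³ = 55
55 → 5³ + 5³ = 250
250 → 2³ + 5³ + 0³ = 133  — 133 already seen; the sequence cycles without reaching 1.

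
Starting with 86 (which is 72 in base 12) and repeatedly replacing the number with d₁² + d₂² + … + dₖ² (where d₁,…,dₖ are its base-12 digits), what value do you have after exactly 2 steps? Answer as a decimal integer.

86 = (7,2)_12 → 7² + 2² = 53
53 = (4,5)_12 → 4² + 5² = 41

41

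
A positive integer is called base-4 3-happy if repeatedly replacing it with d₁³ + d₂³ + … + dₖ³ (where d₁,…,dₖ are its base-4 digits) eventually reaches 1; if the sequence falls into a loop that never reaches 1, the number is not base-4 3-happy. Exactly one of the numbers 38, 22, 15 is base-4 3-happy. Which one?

38: 38 → 17 → 2 → 8 → 8  — repeats 8 (not base-4 3-happy)
22: 22 → 10 → 16 → 1  — reaches 1 (base-4 3-happy)
15: 15 → 54 → 36 → 9 → 9  — repeats 9 (not base-4 3-happy)

22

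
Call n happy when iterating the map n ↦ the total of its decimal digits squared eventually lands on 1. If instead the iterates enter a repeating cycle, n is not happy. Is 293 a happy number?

happy

293 → 2² + 9² + 3² = 94
94 → 9² + 4² = 97
97 → 9² + 7² = 130
130 → 1² + 3² + 0² = 10
10 → 1² + 0² = 1  — reached 1.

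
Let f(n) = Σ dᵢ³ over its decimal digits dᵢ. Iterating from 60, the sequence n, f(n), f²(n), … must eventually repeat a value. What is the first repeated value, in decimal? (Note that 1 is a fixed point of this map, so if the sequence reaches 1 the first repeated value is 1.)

153

60 → 6³ + 0³ = 216 + 0 = 216
216 → 2³ + 1³ + 6³ = 8 + 1 + 216 = 225
225 → 2³ + 2³ + 5³ = 8 + 8 + 125 = 141
141 → 1³ + 4³ + 1³ = 1 + 64 + 1 = 66
66 → 6³ + 6³ = 216 + 216 = 432
432 → 4³ + 3³ + 2³ = 64 + 27 + 8 = 99
99 → 9³ + 9³ = 729 + 729 = 1458
1458 → 1³ + 4³ + 5³ + 8³ = 1 + 64 + 125 + 512 = 702
702 → 7³ + 0³ + 2³ = 343 + 0 + 8 = 351
351 → 3³ + 5³ + 1³ = 27 + 125 + 1 = 153
153 → 1³ + 5³ + 3³ = 1 + 125 + 27 = 153  — 153 already appeared earlier.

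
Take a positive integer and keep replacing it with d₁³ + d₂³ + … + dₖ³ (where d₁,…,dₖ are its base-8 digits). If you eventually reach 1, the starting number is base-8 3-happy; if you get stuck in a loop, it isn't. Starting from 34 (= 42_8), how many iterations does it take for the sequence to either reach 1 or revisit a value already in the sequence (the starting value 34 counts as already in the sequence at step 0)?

34 = (4,2)_8 → 4³ + 2³ = 72
72 = (1,1,0)_8 → 1³ + 1³ + 0³ = 2
2 = (2)_8 → 2³ = 8
8 = (1,0)_8 → 1³ + 0³ = 1  — reached 1.
That took 4 steps.

4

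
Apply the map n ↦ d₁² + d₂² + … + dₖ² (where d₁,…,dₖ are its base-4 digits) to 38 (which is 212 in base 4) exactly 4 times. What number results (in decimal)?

38 = (2,1,2)_4 → 2² + 1² + 2² = 9
9 = (2,1)_4 → 2² + 1² = 5
5 = (1,1)_4 → 1² + 1² = 2
2 = (2)_4 → 2² = 4

4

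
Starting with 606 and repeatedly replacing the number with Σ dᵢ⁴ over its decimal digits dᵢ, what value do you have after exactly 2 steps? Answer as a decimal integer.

7218

606 → 6⁴ + 0⁴ + 6⁴ = 1296 + 0 + 1296 = 2592
2592 → 2⁴ + 5⁴ + 9⁴ + 2⁴ = 16 + 625 + 6561 + 16 = 7218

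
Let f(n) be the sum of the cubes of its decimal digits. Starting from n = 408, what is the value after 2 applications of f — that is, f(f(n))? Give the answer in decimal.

408 → 4³ + 0³ + 8³ = 64 + 0 + 512 = 576
576 → 5³ + 7³ + 6³ = 125 + 343 + 216 = 684

684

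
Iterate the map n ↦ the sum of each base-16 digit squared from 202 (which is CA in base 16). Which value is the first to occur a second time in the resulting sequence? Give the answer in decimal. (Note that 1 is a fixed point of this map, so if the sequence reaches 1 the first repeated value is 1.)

169

202 = (12,10)_16 → 12² + 10² = 144 + 100 = 244
244 = (15,4)_16 → 15² + 4² = 225 + 16 = 241
241 = (15,1)_16 → 15² + 1² = 225 + 1 = 226
226 = (14,2)_16 → 14² + 2² = 196 + 4 = 200
200 = (12,8)_16 → 12² + 8² = 144 + 64 = 208
208 = (13,0)_16 → 13² + 0² = 169 + 0 = 169
169 = (10,9)_16 → 10² + 9² = 100 + 81 = 181
181 = (11,5)_16 → 11² + 5² = 121 + 25 = 146
146 = (9,2)_16 → 9² + 2² = 81 + 4 = 85
85 = (5,5)_16 → 5² + 5² = 25 + 25 = 50
50 = (3,2)_16 → 3² + 2² = 9 + 4 = 13
13 = (13)_16 → 13² = 169  — 169 already appeared earlier.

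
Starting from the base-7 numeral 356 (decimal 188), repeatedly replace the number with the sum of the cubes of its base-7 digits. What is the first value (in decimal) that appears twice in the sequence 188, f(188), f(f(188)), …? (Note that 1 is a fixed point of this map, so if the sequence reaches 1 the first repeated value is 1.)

92

188 = (3,5,6)_7 → 368
368 = (1,0,3,4)_7 → 92
92 = (1,6,1)_7 → 218
218 = (4,3,1)_7 → 92  — 92 already appeared earlier.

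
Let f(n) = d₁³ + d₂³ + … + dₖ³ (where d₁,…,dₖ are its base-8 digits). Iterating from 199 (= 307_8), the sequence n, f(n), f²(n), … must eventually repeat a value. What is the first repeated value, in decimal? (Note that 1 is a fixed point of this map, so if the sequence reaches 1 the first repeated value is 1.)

559

199 = (3,0,7)_8 → 3³ + 0³ + 7³ = 27 + 0 + 343 = 370
370 = (5,6,2)_8 → 5³ + 6³ + 2³ = 125 + 216 + 8 = 349
349 = (5,3,5)_8 → 5³ + 3³ + 5³ = 125 + 27 + 125 = 277
277 = (4,2,5)_8 → 4³ + 2³ + 5³ = 64 + 8 + 125 = 197
197 = (3,0,5)_8 → 3³ + 0³ + 5³ = 27 + 0 + 125 = 152
152 = (2,3,0)_8 → 2³ + 3³ + 0³ = 8 + 27 + 0 = 35
35 = (4,3)_8 → 4³ + 3³ = 64 + 27 = 91
91 = (1,3,3)_8 → 1³ + 3³ + 3³ = 1 + 27 + 27 = 55
55 = (6,7)_8 → 6³ + 7³ = 216 + 343 = 559
559 = (1,0,5,7)_8 → 1³ + 0³ + 5³ + 7³ = 1 + 0 + 125 + 343 = 469
469 = (7,2,5)_8 → 7³ + 2³ + 5³ = 343 + 8 + 125 = 476
476 = (7,3,4)_8 → 7³ + 3³ + 4³ = 343 + 27 + 64 = 434
434 = (6,6,2)_8 → 6³ + 6³ + 2³ = 216 + 216 + 8 = 440
440 = (6,7,0)_8 → 6³ + 7³ + 0³ = 216 + 343 + 0 = 559  — 559 already appeared earlier.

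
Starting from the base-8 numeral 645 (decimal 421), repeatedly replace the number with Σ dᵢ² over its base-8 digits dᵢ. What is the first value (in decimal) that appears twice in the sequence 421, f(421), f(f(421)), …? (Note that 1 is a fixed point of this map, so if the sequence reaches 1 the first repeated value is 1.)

1

421 = (6,4,5)_8 → 6² + 4² + 5² = 36 + 16 + 25 = 77
77 = (1,1,5)_8 → 1² + 1² + 5² = 1 + 1 + 25 = 27
27 = (3,3)_8 → 3² + 3² = 9 + 9 = 18
18 = (2,2)_8 → 2² + 2² = 4 + 4 = 8
8 = (1,0)_8 → 1² + 0² = 1 + 0 = 1  — reached the fixed point 1.
1 → 1, so 1 is the first repeated value.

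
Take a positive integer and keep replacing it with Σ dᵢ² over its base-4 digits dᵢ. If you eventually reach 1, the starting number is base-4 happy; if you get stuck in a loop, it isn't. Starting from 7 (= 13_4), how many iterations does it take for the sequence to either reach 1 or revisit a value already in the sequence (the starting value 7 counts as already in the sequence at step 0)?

4

7 = (1,3)_4 → 10
10 = (2,2)_4 → 8
8 = (2,0)_4 → 4
4 = (1,0)_4 → 1  — reached 1.
That took 4 steps.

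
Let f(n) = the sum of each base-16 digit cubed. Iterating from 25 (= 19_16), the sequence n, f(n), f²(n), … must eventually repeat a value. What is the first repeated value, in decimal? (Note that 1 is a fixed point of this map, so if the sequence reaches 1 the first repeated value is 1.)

25 = (1,9)_16 → 1³ + 9³ = 1 + 729 = 730
730 = (2,13,10)_16 → 2³ + 13³ + 10³ = 8 + 2197 + 1000 = 3205
3205 = (12,8,5)_16 → 12³ + 8³ + 5³ = 1728 + 512 + 125 = 2365
2365 = (9,3,13)_16 → 9³ + 3³ + 13³ = 729 + 27 + 2197 = 2953
2953 = (11,8,9)_16 → 11³ + 8³ + 9³ = 1331 + 512 + 729 = 2572
2572 = (10,0,12)_16 → 10³ + 0³ + 12³ = 1000 + 0 + 1728 = 2728
2728 = (10,10,8)_16 → 10³ + 10³ + 8³ = 1000 + 1000 + 512 = 2512
2512 = (9,13,0)_16 → 9³ + 13³ + 0³ = 729 + 2197 + 0 = 2926
2926 = (11,6,14)_16 → 11³ + 6³ + 14³ = 1331 + 216 + 2744 = 4291
4291 = (1,0,12,3)_16 → 1³ + 0³ + 12³ + 3³ = 1 + 0 + 1728 + 27 = 1756
1756 = (6,13,12)_16 → 6³ + 13³ + 12³ = 216 + 2197 + 1728 = 4141
4141 = (1,0,2,13)_16 → 1³ + 0³ + 2³ + 13³ = 1 + 0 + 8 + 2197 = 2206
2206 = (8,9,14)_16 → 8³ + 9³ + 14³ = 512 + 729 + 2744 = 3985
3985 = (15,9,1)_16 → 15³ + 9³ + 1³ = 3375 + 729 + 1 = 4105
4105 = (1,0,0,9)_16 → 1³ + 0³ + 0³ + 9³ = 1 + 0 + 0 + 729 = 730  — 730 already appeared earlier.

730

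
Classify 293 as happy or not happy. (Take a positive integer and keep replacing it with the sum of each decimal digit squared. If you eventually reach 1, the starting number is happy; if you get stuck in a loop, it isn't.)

293 → 2² + 9² + 3² = 94
94 → 9² + 4² = 97
97 → 9² + 7² = 130
130 → 1² + 3² + 0² = 10
10 → 1² + 0² = 1  — reached 1.

happy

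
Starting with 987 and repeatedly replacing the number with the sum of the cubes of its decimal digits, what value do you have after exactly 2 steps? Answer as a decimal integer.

702

987 → 9³ + 8³ + 7³ = 729 + 512 + 343 = 1584
1584 → 1³ + 5³ + 8³ + 4³ = 1 + 125 + 512 + 64 = 702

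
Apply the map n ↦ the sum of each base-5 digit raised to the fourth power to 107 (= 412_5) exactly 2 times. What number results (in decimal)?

107 = (4,1,2)_5 → 4⁴ + 1⁴ + 2⁴ = 273
273 = (2,0,4,3)_5 → 2⁴ + 0⁴ + 4⁴ + 3⁴ = 353

353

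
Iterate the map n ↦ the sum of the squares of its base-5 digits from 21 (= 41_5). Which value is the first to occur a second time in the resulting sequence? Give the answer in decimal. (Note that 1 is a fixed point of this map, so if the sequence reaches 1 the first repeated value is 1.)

13

21 = (4,1)_5 → 4² + 1² = 16 + 1 = 17
17 = (3,2)_5 → 3² + 2² = 9 + 4 = 13
13 = (2,3)_5 → 2² + 3² = 4 + 9 = 13  — 13 already appeared earlier.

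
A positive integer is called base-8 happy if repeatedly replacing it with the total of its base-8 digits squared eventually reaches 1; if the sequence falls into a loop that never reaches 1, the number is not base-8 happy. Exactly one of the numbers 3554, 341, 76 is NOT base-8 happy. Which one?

341

3554: 3554 → 105 → 27 → 18 → 8 → 1  — reaches 1 (base-8 happy)
341: 341 → 54 → 72 → 2 → 4 → 16 → 4  — repeats 4 (not base-8 happy)
76: 76 → 18 → 8 → 1  — reaches 1 (base-8 happy)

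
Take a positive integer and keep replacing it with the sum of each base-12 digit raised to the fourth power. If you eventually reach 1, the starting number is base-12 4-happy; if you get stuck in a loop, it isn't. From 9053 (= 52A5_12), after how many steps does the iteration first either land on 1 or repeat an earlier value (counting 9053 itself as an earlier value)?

9053 = (5,2,10,5)_12 → 5⁴ + 2⁴ + 10⁴ + 5⁴ = 625 + 16 + 10000 + 625 = 11266
11266 = (6,6,2,10)_12 → 6⁴ + 6⁴ + 2⁴ + 10⁴ = 1296 + 1296 + 16 + 10000 = 12608
12608 = (7,3,6,8)_12 → 7⁴ + 3⁴ + 6⁴ + 8⁴ = 2401 + 81 + 1296 + 4096 = 7874
7874 = (4,6,8,2)_12 → 4⁴ + 6⁴ + 8⁴ + 2⁴ = 256 + 1296 + 4096 + 16 = 5664
5664 = (3,3,4,0)_12 → 3⁴ + 3⁴ + 4⁴ + 0⁴ = 81 + 81 + 256 + 0 = 418
418 = (2,10,10)_12 → 2⁴ + 10⁴ + 10⁴ = 16 + 10000 + 10000 = 20016
20016 = (11,7,0,0)_12 → 11⁴ + 7⁴ + 0⁴ + 0⁴ = 14641 + 2401 + 0 + 0 = 17042
17042 = (9,10,4,2)_12 → 9⁴ + 10⁴ + 4⁴ + 2⁴ = 6561 + 10000 + 256 + 16 = 16833
16833 = (9,8,10,9)_12 → 9⁴ + 8⁴ + 10⁴ + 9⁴ = 6561 + 4096 + 10000 + 6561 = 27218
27218 = (1,3,9,0,2)_12 → 1⁴ + 3⁴ + 9⁴ + 0⁴ + 2⁴ = 1 + 81 + 6561 + 0 + 16 = 6659
6659 = (3,10,2,11)_12 → 3⁴ + 10⁴ + 2⁴ + 11⁴ = 81 + 10000 + 16 + 14641 = 24738
24738 = (1,2,3,9,6)_12 → 1⁴ + 2⁴ + 3⁴ + 9⁴ + 6⁴ = 1 + 16 + 81 + 6561 + 1296 = 7955
7955 = (4,7,2,11)_12 → 4⁴ + 7⁴ + 2⁴ + 11⁴ = 256 + 2401 + 16 + 14641 = 17314
17314 = (10,0,2,10)_12 → 10⁴ + 0⁴ + 2⁴ + 10⁴ = 10000 + 0 + 16 + 10000 = 20016  — 20016 repeats.
That took 14 steps.

14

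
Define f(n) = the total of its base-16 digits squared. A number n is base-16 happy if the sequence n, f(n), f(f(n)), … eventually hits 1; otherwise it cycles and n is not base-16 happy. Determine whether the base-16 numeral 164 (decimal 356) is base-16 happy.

base-16 happy

356 = (1,6,4)_16 → 53
53 = (3,5)_16 → 34
34 = (2,2)_16 → 8
8 = (8)_16 → 64
64 = (4,0)_16 → 16
16 = (1,0)_16 → 1  — reached 1.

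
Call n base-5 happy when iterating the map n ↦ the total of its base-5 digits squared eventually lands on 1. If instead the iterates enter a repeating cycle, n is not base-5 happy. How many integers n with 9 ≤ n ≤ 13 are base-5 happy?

1

9: 9 → 17 → 13 → 13  — not base-5 happy
10: 10 → 4 → 16 → 10  — not base-5 happy
11: 11 → 5 → 1  — base-5 happy
12: 12 → 8 → 10 → 4 → 16 → 10  — not base-5 happy
13: 13 → 13  — not base-5 happy
base-5 happy: 11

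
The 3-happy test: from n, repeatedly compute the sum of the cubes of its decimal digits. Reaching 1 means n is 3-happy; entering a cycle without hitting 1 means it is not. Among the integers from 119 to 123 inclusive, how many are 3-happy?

1

119: 119 → 731 → 371 → 371  (repeats 371)
120: 120 → 9 → 729 → 1080 → 513 → 153 → 153  (repeats 153)
121: 121 → 10 → 1  (reaches 1)
122: 122 → 17 → 344 → 155 → 251 → 134 → 92 → 737 → 713 → 371 → 371  (repeats 371)
123: 123 → 36 → 243 → 99 → 1458 → 702 → 351 → 153 → 153  (repeats 153)
3-happy: 121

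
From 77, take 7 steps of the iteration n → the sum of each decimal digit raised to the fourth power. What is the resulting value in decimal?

6725

77 → 7⁴ + 7⁴ = 2401 + 2401 = 4802
4802 → 4⁴ + 8⁴ + 0⁴ + 2⁴ = 256 + 4096 + 0 + 16 = 4368
4368 → 4⁴ + 3⁴ + 6⁴ + 8⁴ = 256 + 81 + 1296 + 4096 = 5729
5729 → 5⁴ + 7⁴ + 2⁴ + 9⁴ = 625 + 2401 + 16 + 6561 = 9603
9603 → 9⁴ + 6⁴ + 0⁴ + 3⁴ = 6561 + 1296 + 0 + 81 = 7938
7938 → 7⁴ + 9⁴ + 3⁴ + 8⁴ = 2401 + 6561 + 81 + 4096 = 13139
13139 → 1⁴ + 3⁴ + 1⁴ + 3⁴ + 9⁴ = 1 + 81 + 1 + 81 + 6561 = 6725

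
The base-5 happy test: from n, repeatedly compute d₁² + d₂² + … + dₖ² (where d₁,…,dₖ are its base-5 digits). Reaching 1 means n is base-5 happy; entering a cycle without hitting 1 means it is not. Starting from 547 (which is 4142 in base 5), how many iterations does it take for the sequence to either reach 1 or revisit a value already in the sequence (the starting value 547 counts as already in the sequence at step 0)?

5

547 = (4,1,4,2)_5 → 4² + 1² + 4² + 2² = 37
37 = (1,2,2)_5 → 1² + 2² + 2² = 9
9 = (1,4)_5 → 1² + 4² = 17
17 = (3,2)_5 → 3² + 2² = 13
13 = (2,3)_5 → 2² + 3² = 13  — 13 repeats.
That took 5 steps.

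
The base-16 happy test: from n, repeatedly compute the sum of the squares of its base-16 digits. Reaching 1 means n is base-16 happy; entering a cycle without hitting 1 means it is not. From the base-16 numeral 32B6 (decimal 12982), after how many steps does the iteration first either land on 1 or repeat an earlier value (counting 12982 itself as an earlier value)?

10

12982 = (3,2,11,6)_16 → 3² + 2² + 11² + 6² = 9 + 4 + 121 + 36 = 170
170 = (10,10)_16 → 10² + 10² = 100 + 100 = 200
200 = (12,8)_16 → 12² + 8² = 144 + 64 = 208
208 = (13,0)_16 → 13² + 0² = 169 + 0 = 169
169 = (10,9)_16 → 10² + 9² = 100 + 81 = 181
181 = (11,5)_16 → 11² + 5² = 121 + 25 = 146
146 = (9,2)_16 → 9² + 2² = 81 + 4 = 85
85 = (5,5)_16 → 5² + 5² = 25 + 25 = 50
50 = (3,2)_16 → 3² + 2² = 9 + 4 = 13
13 = (13)_16 → 13² = 169  — 169 repeats.
That took 10 steps.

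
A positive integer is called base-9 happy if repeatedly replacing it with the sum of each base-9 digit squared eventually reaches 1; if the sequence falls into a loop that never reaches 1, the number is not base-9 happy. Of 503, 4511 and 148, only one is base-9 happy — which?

503: 503 → 101 → 9 → 1  — reaches 1 (base-9 happy)
4511: 4511 → 77 → 89 → 65 → 53 → 89  — repeats 89 (not base-9 happy)
148: 148 → 66 → 58 → 52 → 74 → 68 → 74  — repeats 74 (not base-9 happy)

503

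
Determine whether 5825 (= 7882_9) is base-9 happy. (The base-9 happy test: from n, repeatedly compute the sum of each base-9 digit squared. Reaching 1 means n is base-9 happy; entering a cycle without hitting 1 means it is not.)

5825 = (7,8,8,2)_9 → 7² + 8² + 8² + 2² = 49 + 64 + 64 + 4 = 181
181 = (2,2,1)_9 → 2² + 2² + 1² = 4 + 4 + 1 = 9
9 = (1,0)_9 → 1² + 0² = 1 + 0 = 1  — reached 1.

base-9 happy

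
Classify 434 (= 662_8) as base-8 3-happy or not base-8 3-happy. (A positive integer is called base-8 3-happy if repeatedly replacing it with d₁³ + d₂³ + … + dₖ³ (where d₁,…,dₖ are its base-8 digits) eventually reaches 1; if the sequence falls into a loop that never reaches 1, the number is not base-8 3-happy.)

434 = (6,6,2)_8 → 6³ + 6³ + 2³ = 440
440 = (6,7,0)_8 → 6³ + 7³ + 0³ = 559
559 = (1,0,5,7)_8 → 1³ + 0³ + 5³ + 7³ = 469
469 = (7,2,5)_8 → 7³ + 2³ + 5³ = 476
476 = (7,3,4)_8 → 7³ + 3³ + 4³ = 434  — 434 already seen; the sequence cycles without reaching 1.

not base-8 3-happy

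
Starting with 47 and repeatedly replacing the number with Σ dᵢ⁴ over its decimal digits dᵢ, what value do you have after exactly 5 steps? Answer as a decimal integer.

47 → 4⁴ + 7⁴ = 256 + 2401 = 2657
2657 → 2⁴ + 6⁴ + 5⁴ + 7⁴ = 16 + 1296 + 625 + 2401 = 4338
4338 → 4⁴ + 3⁴ + 3⁴ + 8⁴ = 256 + 81 + 81 + 4096 = 4514
4514 → 4⁴ + 5⁴ + 1⁴ + 4⁴ = 256 + 625 + 1 + 256 = 1138
1138 → 1⁴ + 1⁴ + 3⁴ + 8⁴ = 1 + 1 + 81 + 4096 = 4179

4179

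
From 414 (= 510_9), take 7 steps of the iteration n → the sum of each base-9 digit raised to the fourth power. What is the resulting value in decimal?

414 = (5,1,0)_9 → 5⁴ + 1⁴ + 0⁴ = 625 + 1 + 0 = 626
626 = (7,6,5)_9 → 7⁴ + 6⁴ + 5⁴ = 2401 + 1296 + 625 = 4322
4322 = (5,8,3,2)_9 → 5⁴ + 8⁴ + 3⁴ + 2⁴ = 625 + 4096 + 81 + 16 = 4818
4818 = (6,5,4,3)_9 → 6⁴ + 5⁴ + 4⁴ + 3⁴ = 1296 + 625 + 256 + 81 = 2258
2258 = (3,0,7,8)_9 → 3⁴ + 0⁴ + 7⁴ + 8⁴ = 81 + 0 + 2401 + 4096 = 6578
6578 = (1,0,0,1,8)_9 → 1⁴ + 0⁴ + 0⁴ + 1⁴ + 8⁴ = 1 + 0 + 0 + 1 + 4096 = 4098
4098 = (5,5,5,3)_9 → 5⁴ + 5⁴ + 5⁴ + 3⁴ = 625 + 625 + 625 + 81 = 1956

1956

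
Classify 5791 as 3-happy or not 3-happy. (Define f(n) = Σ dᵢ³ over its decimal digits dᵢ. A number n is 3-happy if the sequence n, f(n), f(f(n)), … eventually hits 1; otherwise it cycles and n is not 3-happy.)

5791 → 5³ + 7³ + 9³ + 1³ = 1198
1198 → 1³ + 1³ + 9³ + 8³ = 1243
1243 → 1³ + 2³ + 4³ + 3³ = 100
100 → 1³ + 0³ + 0³ = 1  — reached 1.

3-happy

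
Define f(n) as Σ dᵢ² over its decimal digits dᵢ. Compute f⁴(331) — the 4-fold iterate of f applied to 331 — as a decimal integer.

331 → 3² + 3² + 1² = 19
19 → 1² + 9² = 82
82 → 8² + 2² = 68
68 → 6² + 8² = 100

100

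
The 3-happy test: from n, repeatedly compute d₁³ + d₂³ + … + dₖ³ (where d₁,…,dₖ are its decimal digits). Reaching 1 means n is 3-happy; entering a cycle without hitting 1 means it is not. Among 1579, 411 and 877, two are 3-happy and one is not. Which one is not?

1579: 1579 → 1198 → 1243 → 100 → 1  — reaches 1 (3-happy)
411: 411 → 66 → 432 → 99 → 1458 → 702 → 351 → 153 → 153  — repeats 153 (not 3-happy)
877: 877 → 1198 → 1243 → 100 → 1  — reaches 1 (3-happy)

411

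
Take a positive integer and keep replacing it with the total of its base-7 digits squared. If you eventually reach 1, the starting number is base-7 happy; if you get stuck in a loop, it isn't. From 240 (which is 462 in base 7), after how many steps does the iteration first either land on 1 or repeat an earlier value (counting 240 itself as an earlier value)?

6

240 = (4,6,2)_7 → 56
56 = (1,1,0)_7 → 2
2 = (2)_7 → 4
4 = (4)_7 → 16
16 = (2,2)_7 → 8
8 = (1,1)_7 → 2  — 2 repeats.
That took 6 steps.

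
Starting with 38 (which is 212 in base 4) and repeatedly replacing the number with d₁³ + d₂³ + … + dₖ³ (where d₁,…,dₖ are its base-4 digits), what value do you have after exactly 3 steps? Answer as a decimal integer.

8

38 = (2,1,2)_4 → 2³ + 1³ + 2³ = 8 + 1 + 8 = 17
17 = (1,0,1)_4 → 1³ + 0³ + 1³ = 1 + 0 + 1 = 2
2 = (2)_4 → 2³ = 8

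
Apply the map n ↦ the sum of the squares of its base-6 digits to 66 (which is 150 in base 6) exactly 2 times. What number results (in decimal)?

66 = (1,5,0)_6 → 1² + 5² + 0² = 1 + 25 + 0 = 26
26 = (4,2)_6 → 4² + 2² = 16 + 4 = 20

20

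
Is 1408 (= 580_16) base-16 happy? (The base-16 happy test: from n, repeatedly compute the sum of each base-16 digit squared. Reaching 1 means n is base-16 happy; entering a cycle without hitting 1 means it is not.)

base-16 happy

1408 = (5,8,0)_16 → 5² + 8² + 0² = 25 + 64 + 0 = 89
89 = (5,9)_16 → 5² + 9² = 25 + 81 = 106
106 = (6,10)_16 → 6² + 10² = 36 + 100 = 136
136 = (8,8)_16 → 8² + 8² = 64 + 64 = 128
128 = (8,0)_16 → 8² + 0² = 64 + 0 = 64
64 = (4,0)_16 → 4² + 0² = 16 + 0 = 16
16 = (1,0)_16 → 1² + 0² = 1 + 0 = 1  — reached 1.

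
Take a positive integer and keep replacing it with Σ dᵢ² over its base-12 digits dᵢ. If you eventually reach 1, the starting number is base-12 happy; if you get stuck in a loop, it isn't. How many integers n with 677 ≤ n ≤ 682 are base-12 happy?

1

677: 677 → 105 → 145 → 2 → 4 → 16 → 17 → 26 → 8 → 64 → 41 → 34 → 104 → 128 → 164 → 66 → 61 → 26  (repeats 26)
678: 678 → 116 → 145 → 2 → 4 → 16 → 17 → 26 → 8 → 64 → 41 → 34 → 104 → 128 → 164 → 66 → 61 → 26  (repeats 26)
679: 679 → 129 → 181 → 11 → 121 → 101 → 89 → 74 → 40 → 25 → 5 → 25  (repeats 25)
680: 680 → 144 → 1  (reaches 1)
681: 681 → 161 → 27 → 13 → 2 → 4 → 16 → 17 → 26 → 8 → 64 → 41 → 34 → 104 → 128 → 164 → 66 → 61 → 26  (repeats 26)
682: 682 → 180 → 10 → 100 → 80 → 100  (repeats 100)
base-12 happy: 680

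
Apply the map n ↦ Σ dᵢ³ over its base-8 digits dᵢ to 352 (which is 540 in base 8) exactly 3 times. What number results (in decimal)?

434

352 = (5,4,0)_8 → 5³ + 4³ + 0³ = 189
189 = (2,7,5)_8 → 2³ + 7³ + 5³ = 476
476 = (7,3,4)_8 → 7³ + 3³ + 4³ = 434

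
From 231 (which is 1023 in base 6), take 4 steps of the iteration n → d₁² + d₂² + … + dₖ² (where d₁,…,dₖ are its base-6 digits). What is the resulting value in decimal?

231 = (1,0,2,3)_6 → 1² + 0² + 2² + 3² = 14
14 = (2,2)_6 → 2² + 2² = 8
8 = (1,2)_6 → 1² + 2² = 5
5 = (5)_6 → 5² = 25

25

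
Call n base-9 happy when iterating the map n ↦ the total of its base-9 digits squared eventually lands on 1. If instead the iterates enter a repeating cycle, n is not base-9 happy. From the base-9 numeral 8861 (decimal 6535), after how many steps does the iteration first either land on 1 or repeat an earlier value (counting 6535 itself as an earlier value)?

6535 = (8,8,6,1)_9 → 8² + 8² + 6² + 1² = 64 + 64 + 36 + 1 = 165
165 = (2,0,3)_9 → 2² + 0² + 3² = 4 + 0 + 9 = 13
13 = (1,4)_9 → 1² + 4² = 1 + 16 = 17
17 = (1,8)_9 → 1² + 8² = 1 + 64 = 65
65 = (7,2)_9 → 7² + 2² = 49 + 4 = 53
53 = (5,8)_9 → 5² + 8² = 25 + 64 = 89
89 = (1,0,8)_9 → 1² + 0² + 8² = 1 + 0 + 64 = 65  — 65 repeats.
That took 7 steps.

7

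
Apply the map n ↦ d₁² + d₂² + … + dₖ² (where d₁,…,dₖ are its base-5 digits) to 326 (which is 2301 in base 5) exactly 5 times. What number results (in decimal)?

326 = (2,3,0,1)_5 → 2² + 3² + 0² + 1² = 4 + 9 + 0 + 1 = 14
14 = (2,4)_5 → 2² + 4² = 4 + 16 = 20
20 = (4,0)_5 → 4² + 0² = 16 + 0 = 16
16 = (3,1)_5 → 3² + 1² = 9 + 1 = 10
10 = (2,0)_5 → 2² + 0² = 4 + 0 = 4

4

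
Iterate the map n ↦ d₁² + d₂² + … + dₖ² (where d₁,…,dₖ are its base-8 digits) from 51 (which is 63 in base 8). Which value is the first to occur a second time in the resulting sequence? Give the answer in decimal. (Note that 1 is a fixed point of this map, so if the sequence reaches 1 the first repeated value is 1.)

25

51 = (6,3)_8 → 6² + 3² = 36 + 9 = 45
45 = (5,5)_8 → 5² + 5² = 25 + 25 = 50
50 = (6,2)_8 → 6² + 2² = 36 + 4 = 40
40 = (5,0)_8 → 5² + 0² = 25 + 0 = 25
25 = (3,1)_8 → 3² + 1² = 9 + 1 = 10
10 = (1,2)_8 → 1² + 2² = 1 + 4 = 5
5 = (5)_8 → 5² = 25  — 25 already appeared earlier.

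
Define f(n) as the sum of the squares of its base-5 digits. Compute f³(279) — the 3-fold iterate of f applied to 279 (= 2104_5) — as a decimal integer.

279 = (2,1,0,4)_5 → 21
21 = (4,1)_5 → 17
17 = (3,2)_5 → 13

13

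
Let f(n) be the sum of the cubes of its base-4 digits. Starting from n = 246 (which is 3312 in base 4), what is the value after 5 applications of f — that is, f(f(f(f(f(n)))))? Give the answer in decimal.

36

246 = (3,3,1,2)_4 → 63
63 = (3,3,3)_4 → 81
81 = (1,1,0,1)_4 → 3
3 = (3)_4 → 27
27 = (1,2,3)_4 → 36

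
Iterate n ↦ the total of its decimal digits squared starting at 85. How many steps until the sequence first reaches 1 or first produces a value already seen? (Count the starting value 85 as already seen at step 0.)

9

85 → 8² + 5² = 64 + 25 = 89
89 → 8² + 9² = 64 + 81 = 145
145 → 1² + 4² + 5² = 1 + 16 + 25 = 42
42 → 4² + 2² = 16 + 4 = 20
20 → 2² + 0² = 4 + 0 = 4
4 → 4² = 16
16 → 1² + 6² = 1 + 36 = 37
37 → 3² + 7² = 9 + 49 = 58
58 → 5² + 8² = 25 + 64 = 89  — 89 repeats.
That took 9 steps.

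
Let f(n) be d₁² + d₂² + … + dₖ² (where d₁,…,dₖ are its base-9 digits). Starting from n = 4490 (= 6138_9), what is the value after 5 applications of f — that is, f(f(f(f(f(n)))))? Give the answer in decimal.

74

4490 = (6,1,3,8)_9 → 6² + 1² + 3² + 8² = 36 + 1 + 9 + 64 = 110
110 = (1,3,2)_9 → 1² + 3² + 2² = 1 + 9 + 4 = 14
14 = (1,5)_9 → 1² + 5² = 1 + 25 = 26
26 = (2,8)_9 → 2² + 8² = 4 + 64 = 68
68 = (7,5)_9 → 7² + 5² = 49 + 25 = 74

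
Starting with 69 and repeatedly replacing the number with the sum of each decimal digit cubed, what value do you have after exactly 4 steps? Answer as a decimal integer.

81

69 → 6³ + 9³ = 216 + 729 = 945
945 → 9³ + 4³ + 5³ = 729 + 64 + 125 = 918
918 → 9³ + 1³ + 8³ = 729 + 1 + 512 = 1242
1242 → 1³ + 2³ + 4³ + 2³ = 1 + 8 + 64 + 8 = 81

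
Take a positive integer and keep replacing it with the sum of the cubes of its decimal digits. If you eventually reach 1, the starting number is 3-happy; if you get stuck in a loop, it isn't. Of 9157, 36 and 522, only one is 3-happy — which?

9157

9157: 9157 → 1198 → 1243 → 100 → 1  — reaches 1 (3-happy)
36: 36 → 243 → 99 → 1458 → 702 → 351 → 153 → 153  — repeats 153 (not 3-happy)
522: 522 → 141 → 66 → 432 → 99 → 1458 → 702 → 351 → 153 → 153  — repeats 153 (not 3-happy)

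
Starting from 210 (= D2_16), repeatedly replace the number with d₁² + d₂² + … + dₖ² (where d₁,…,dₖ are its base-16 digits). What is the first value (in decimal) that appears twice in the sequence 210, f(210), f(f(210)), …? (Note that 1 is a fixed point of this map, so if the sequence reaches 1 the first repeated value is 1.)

169

210 = (13,2)_16 → 13² + 2² = 169 + 4 = 173
173 = (10,13)_16 → 10² + 13² = 100 + 169 = 269
269 = (1,0,13)_16 → 1² + 0² + 13² = 1 + 0 + 169 = 170
170 = (10,10)_16 → 10² + 10² = 100 + 100 = 200
200 = (12,8)_16 → 12² + 8² = 144 + 64 = 208
208 = (13,0)_16 → 13² + 0² = 169 + 0 = 169
169 = (10,9)_16 → 10² + 9² = 100 + 81 = 181
181 = (11,5)_16 → 11² + 5² = 121 + 25 = 146
146 = (9,2)_16 → 9² + 2² = 81 + 4 = 85
85 = (5,5)_16 → 5² + 5² = 25 + 25 = 50
50 = (3,2)_16 → 3² + 2² = 9 + 4 = 13
13 = (13)_16 → 13² = 169  — 169 already appeared earlier.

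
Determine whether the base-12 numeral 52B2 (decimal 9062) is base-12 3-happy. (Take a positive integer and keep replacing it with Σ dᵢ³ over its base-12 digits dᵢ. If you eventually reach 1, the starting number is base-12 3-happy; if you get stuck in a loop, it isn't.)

base-12 3-happy

9062 = (5,2,11,2)_12 → 5³ + 2³ + 11³ + 2³ = 1472
1472 = (10,2,8)_12 → 10³ + 2³ + 8³ = 1520
1520 = (10,6,8)_12 → 10³ + 6³ + 8³ = 1728
1728 = (1,0,0,0)_12 → 1³ + 0³ + 0³ + 0³ = 1  — reached 1.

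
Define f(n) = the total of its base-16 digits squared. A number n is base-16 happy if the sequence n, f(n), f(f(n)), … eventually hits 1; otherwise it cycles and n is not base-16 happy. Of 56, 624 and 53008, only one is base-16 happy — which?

624

56: 56 → 73 → 97 → 37 → 29 → 170 → 200 → 208 → 169 → 181 → 146 → 85 → 50 → 13 → 169  — repeats 169 (not base-16 happy)
624: 624 → 53 → 34 → 8 → 64 → 16 → 1  — reaches 1 (base-16 happy)
53008: 53008 → 370 → 54 → 45 → 173 → 269 → 170 → 200 → 208 → 169 → 181 → 146 → 85 → 50 → 13 → 169  — repeats 169 (not base-16 happy)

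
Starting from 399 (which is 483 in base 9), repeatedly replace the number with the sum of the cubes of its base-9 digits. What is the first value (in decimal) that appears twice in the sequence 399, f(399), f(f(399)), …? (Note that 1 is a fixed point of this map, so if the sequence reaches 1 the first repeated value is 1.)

399 = (4,8,3)_9 → 4³ + 8³ + 3³ = 64 + 512 + 27 = 603
603 = (7,4,0)_9 → 7³ + 4³ + 0³ = 343 + 64 + 0 = 407
407 = (5,0,2)_9 → 5³ + 0³ + 2³ = 125 + 0 + 8 = 133
133 = (1,5,7)_9 → 1³ + 5³ + 7³ = 1 + 125 + 343 = 469
469 = (5,7,1)_9 → 5³ + 7³ + 1³ = 125 + 343 + 1 = 469  — 469 already appeared earlier.

469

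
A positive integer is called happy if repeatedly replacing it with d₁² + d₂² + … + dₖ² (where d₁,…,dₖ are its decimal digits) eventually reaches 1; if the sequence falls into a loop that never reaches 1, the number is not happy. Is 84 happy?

not happy

84 → 8² + 4² = 64 + 16 = 80
80 → 8² + 0² = 64 + 0 = 64
64 → 6² + 4² = 36 + 16 = 52
52 → 5² + 2² = 25 + 4 = 29
29 → 2² + 9² = 4 + 81 = 85
85 → 8² + 5² = 64 + 25 = 89
89 → 8² + 9² = 64 + 81 = 145
145 → 1² + 4² + 5² = 1 + 16 + 25 = 42
42 → 4² + 2² = 16 + 4 = 20
20 → 2² + 0² = 4 + 0 = 4
4 → 4² = 16
16 → 1² + 6² = 1 + 36 = 37
37 → 3² + 7² = 9 + 49 = 58
58 → 5² + 8² = 25 + 64 = 89  — 89 already seen; the sequence cycles without reaching 1.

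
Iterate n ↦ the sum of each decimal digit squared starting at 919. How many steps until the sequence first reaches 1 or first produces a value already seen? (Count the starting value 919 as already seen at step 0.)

14

919 → 9² + 1² + 9² = 163
163 → 1² + 6² + 3² = 46
46 → 4² + 6² = 52
52 → 5² + 2² = 29
29 → 2² + 9² = 85
85 → 8² + 5² = 89
89 → 8² + 9² = 145
145 → 1² + 4² + 5² = 42
42 → 4² + 2² = 20
20 → 2² + 0² = 4
4 → 4² = 16
16 → 1² + 6² = 37
37 → 3² + 7² = 58
58 → 5² + 8² = 89  — 89 repeats.
That took 14 steps.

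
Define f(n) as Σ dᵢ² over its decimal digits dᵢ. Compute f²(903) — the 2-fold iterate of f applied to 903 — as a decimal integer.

903 → 9² + 0² + 3² = 81 + 0 + 9 = 90
90 → 9² + 0² = 81 + 0 = 81

81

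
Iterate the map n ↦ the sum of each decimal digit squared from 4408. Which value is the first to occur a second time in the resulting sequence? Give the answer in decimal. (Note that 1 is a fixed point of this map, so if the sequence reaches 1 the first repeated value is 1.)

16

4408 → 4² + 4² + 0² + 8² = 96
96 → 9² + 6² = 117
117 → 1² + 1² + 7² = 51
51 → 5² + 1² = 26
26 → 2² + 6² = 40
40 → 4² + 0² = 16
16 → 1² + 6² = 37
37 → 3² + 7² = 58
58 → 5² + 8² = 89
89 → 8² + 9² = 145
145 → 1² + 4² + 5² = 42
42 → 4² + 2² = 20
20 → 2² + 0² = 4
4 → 4² = 16  — 16 already appeared earlier.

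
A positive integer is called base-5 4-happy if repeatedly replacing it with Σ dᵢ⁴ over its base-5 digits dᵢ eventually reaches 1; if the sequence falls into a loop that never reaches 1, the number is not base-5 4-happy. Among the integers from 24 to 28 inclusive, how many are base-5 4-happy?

1

24: 24 → 512 → 288 → 114 → 528 → 338 → 194 → 354 → 528  (repeats 528)
25: 25 → 1  (reaches 1)
26: 26 → 2 → 16 → 82 → 98 → 418 → 244 → 594 → 674 → 514 → 528 → 338 → 194 → 354 → 528  (repeats 528)
27: 27 → 17 → 97 → 353 → 353  (repeats 353)
28: 28 → 82 → 98 → 418 → 244 → 594 → 674 → 514 → 528 → 338 → 194 → 354 → 528  (repeats 528)
base-5 4-happy: 25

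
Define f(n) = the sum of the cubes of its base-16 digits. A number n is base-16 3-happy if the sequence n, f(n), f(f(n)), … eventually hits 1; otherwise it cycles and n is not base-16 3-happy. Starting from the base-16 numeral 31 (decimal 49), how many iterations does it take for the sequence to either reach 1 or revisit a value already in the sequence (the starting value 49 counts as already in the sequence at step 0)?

49 = (3,1)_16 → 3³ + 1³ = 28
28 = (1,12)_16 → 1³ + 12³ = 1729
1729 = (6,12,1)_16 → 6³ + 12³ + 1³ = 1945
1945 = (7,9,9)_16 → 7³ + 9³ + 9³ = 1801
1801 = (7,0,9)_16 → 7³ + 0³ + 9³ = 1072
1072 = (4,3,0)_16 → 4³ + 3³ + 0³ = 91
91 = (5,11)_16 → 5³ + 11³ = 1456
1456 = (5,11,0)_16 → 5³ + 11³ + 0³ = 1456  — 1456 repeats.
That took 8 steps.

8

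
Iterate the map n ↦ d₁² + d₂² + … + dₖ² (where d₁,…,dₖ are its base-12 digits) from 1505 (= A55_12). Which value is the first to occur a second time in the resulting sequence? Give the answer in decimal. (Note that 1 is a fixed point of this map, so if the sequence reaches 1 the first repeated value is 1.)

100

1505 = (10,5,5)_12 → 10² + 5² + 5² = 100 + 25 + 25 = 150
150 = (1,0,6)_12 → 1² + 0² + 6² = 1 + 0 + 36 = 37
37 = (3,1)_12 → 3² + 1² = 9 + 1 = 10
10 = (10)_12 → 10² = 100
100 = (8,4)_12 → 8² + 4² = 64 + 16 = 80
80 = (6,8)_12 → 6² + 8² = 36 + 64 = 100  — 100 already appeared earlier.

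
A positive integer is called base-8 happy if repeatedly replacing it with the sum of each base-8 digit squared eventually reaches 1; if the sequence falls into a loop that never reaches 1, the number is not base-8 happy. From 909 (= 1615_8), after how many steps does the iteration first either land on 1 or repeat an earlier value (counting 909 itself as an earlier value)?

7

909 = (1,6,1,5)_8 → 1² + 6² + 1² + 5² = 63
63 = (7,7)_8 → 7² + 7² = 98
98 = (1,4,2)_8 → 1² + 4² + 2² = 21
21 = (2,5)_8 → 2² + 5² = 29
29 = (3,5)_8 → 3² + 5² = 34
34 = (4,2)_8 → 4² + 2² = 20
20 = (2,4)_8 → 2² + 4² = 20  — 20 repeats.
That took 7 steps.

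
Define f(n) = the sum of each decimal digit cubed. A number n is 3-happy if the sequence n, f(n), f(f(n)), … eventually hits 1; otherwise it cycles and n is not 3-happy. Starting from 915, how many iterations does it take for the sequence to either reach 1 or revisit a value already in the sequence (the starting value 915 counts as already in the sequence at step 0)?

915 → 855
855 → 762
762 → 567
567 → 684
684 → 792
792 → 1080
1080 → 513
513 → 153
153 → 153  — 153 repeats.
That took 9 steps.

9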